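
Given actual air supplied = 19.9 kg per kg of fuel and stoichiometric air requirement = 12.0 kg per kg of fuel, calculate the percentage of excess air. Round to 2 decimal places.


Excess air = actual - stoichiometric = 19.9 - 12.0 = 7.90 kg/kg fuel
Excess air % = (excess / stoich) * 100 = (7.90 / 12.0) * 100 = 65.83%


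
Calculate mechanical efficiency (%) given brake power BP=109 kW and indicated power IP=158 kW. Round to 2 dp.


eta_mech = (BP / IP) * 100
Ratio = 109 / 158 = 0.6899
eta_mech = 0.6899 * 100 = 68.99%


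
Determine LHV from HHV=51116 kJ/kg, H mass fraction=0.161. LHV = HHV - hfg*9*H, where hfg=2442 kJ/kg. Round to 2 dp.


LHV = HHV - hfg * 9 * H
Water correction = 2442 * 9 * 0.161 = 3538.458 kJ/kg
LHV = 51116 - 3538.458 = 47577.54 kJ/kg


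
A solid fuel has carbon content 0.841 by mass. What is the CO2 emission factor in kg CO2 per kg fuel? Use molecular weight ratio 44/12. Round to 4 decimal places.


EF = C_frac * (M_CO2 / M_C)
EF = 0.841 * (44/12)
EF = 0.841 * 3.666667 = 3.0837 kg_CO2/kg_fuel


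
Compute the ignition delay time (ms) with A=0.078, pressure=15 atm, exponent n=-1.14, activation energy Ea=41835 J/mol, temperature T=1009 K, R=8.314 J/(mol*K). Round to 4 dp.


tau = A * P^n * exp(Ea/(R*T))
P^n = 15^(-1.14) = 0.04563058
Ea/(R*T) = 41835/(8.314*1009) = 4.986991
exp(Ea/(R*T)) = 146.494960
tau = 0.078 * 0.04563058 * 146.494960 = 0.5214 ms


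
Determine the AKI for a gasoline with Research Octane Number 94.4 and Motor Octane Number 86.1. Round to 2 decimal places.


AKI = (RON + MON) / 2
AKI = (94.4 + 86.1) / 2
AKI = 180.5 / 2 = 90.25


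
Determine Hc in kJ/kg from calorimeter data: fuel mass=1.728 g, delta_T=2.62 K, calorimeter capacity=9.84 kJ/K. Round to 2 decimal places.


Hc = C_cal * delta_T / m_fuel
Q_released = 9.84 * 2.62 = 25.7808 kJ
m_fuel = 1.728 g = 1.728/1000 kg = 0.001728 kg
Hc = 25.7808 / 0.001728 = 14919.44 kJ/kg


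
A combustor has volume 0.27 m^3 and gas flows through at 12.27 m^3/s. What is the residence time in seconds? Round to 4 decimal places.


tau = V / Q_flow
tau = 0.27 / 12.27 = 0.0220 s


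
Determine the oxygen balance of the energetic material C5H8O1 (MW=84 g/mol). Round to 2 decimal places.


OB = -1600 * (2C + H/2 - O) / MW
Inner = 2*5 + 8/2 - 1 = 13.00
OB = -1600 * 13.00 / 84 = -247.62%


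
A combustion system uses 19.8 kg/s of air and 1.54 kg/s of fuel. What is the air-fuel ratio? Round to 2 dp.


AFR = m_air / m_fuel
AFR = 19.8 / 1.54 = 12.86


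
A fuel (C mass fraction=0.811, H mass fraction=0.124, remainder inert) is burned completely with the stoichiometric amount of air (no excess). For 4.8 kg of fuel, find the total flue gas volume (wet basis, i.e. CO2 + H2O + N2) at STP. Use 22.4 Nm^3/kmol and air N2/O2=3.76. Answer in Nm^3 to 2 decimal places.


Per kg fuel: CO2 = (C/12 kmol)*22.4 = (0.811/12)*22.4 = 1.51387 Nm^3
Per kg fuel: H2O = (H/2 kmol)*22.4 = (0.124/2)*22.4 = 1.38880 Nm^3
O2 needed per kg fuel = C/12 + H/4 = 0.811/12 + 0.124/4 = 0.09858333 kmol
Per kg fuel: N2 = O2*3.76*22.4 = 0.09858333*3.76*22.4 = 8.30308 Nm^3
Total per kg = 1.51387 + 1.38880 + 8.30308 = 11.20575 Nm^3
Total = 11.20575 * 4.8 = 53.79 Nm^3


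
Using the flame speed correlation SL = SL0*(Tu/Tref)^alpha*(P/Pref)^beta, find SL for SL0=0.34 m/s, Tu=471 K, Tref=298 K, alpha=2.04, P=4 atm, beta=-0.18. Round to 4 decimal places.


SL = SL0 * (Tu/Tref)^alpha * (P/Pref)^beta
T ratio = 471/298 = 1.58053691
(T ratio)^alpha = 1.58053691^2.04 = 2.544260
(P/Pref)^beta = 4^(-0.18) = 0.779165
SL = 0.34 * 2.544260 * 0.779165 = 0.6740 m/s


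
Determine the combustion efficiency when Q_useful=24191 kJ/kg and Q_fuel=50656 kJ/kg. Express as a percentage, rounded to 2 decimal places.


Efficiency = (Q_useful / Q_fuel) * 100
Efficiency = (24191 / 50656) * 100
Efficiency = 0.4776 * 100 = 47.76%


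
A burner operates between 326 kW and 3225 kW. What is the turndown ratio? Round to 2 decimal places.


TDR = Q_max / Q_min
TDR = 3225 / 326 = 9.89


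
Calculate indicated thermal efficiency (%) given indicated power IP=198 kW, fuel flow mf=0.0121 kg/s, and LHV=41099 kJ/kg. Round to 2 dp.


eta_ith = (IP / (mf * LHV)) * 100
Denominator = 0.0121 * 41099 = 497.2979 kW
eta_ith = (198 / 497.2979) * 100 = 39.82%


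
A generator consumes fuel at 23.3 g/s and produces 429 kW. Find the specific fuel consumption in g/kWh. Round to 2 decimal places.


SFC = (mf / BP) * 3600
Rate = 23.3 / 429 = 0.054312 g/(s*kW)
SFC = 0.054312 * 3600 = 195.52 g/kWh


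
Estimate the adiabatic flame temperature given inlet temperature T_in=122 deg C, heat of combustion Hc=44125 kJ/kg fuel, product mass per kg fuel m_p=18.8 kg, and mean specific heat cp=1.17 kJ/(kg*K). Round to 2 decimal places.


T_ad = T_in + Hc / (m_p * cp)
Denominator = 18.8 * 1.17 = 21.9960
Temperature rise = 44125 / 21.9960 = 2006.05 K
T_ad = 122 + 2006.05 = 2128.05 deg C


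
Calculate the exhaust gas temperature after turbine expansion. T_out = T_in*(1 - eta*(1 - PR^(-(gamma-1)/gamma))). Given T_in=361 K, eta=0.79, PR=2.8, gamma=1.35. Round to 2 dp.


T_out = T_in * (1 - eta * (1 - PR^(-(gamma-1)/gamma)))
Exponent = -(1.35-1)/1.35 = -0.25925926
PR^exp = 2.8^(-0.25925926) = 0.76572026
Factor = 1 - 0.79*(1 - 0.76572026) = 0.81491901
T_out = 361 * 0.81491901 = 294.19 K


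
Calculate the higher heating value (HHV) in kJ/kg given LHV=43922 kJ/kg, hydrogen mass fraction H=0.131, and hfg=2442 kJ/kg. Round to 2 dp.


HHV = LHV + hfg * 9 * H
Water addition = 2442 * 9 * 0.131 = 2879.118 kJ/kg
HHV = 43922 + 2879.118 = 46801.12 kJ/kg


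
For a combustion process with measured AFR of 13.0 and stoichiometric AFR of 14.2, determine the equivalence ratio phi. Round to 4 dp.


phi = AFR_stoich / AFR_actual
phi = 14.2 / 13.0 = 1.0923


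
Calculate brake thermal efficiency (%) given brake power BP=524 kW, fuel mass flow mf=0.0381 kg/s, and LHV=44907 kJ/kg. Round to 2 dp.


eta_BTE = (BP / (mf * LHV)) * 100
Denominator = 0.0381 * 44907 = 1710.9567 kW
eta_BTE = (524 / 1710.9567) * 100 = 30.63%


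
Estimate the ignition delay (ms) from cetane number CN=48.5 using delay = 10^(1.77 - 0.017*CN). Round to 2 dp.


delay = 10^(1.77 - 0.017*CN)
Exponent = 1.77 - 0.017*48.5 = 0.9455
delay = 10^0.9455 = 8.82 ms


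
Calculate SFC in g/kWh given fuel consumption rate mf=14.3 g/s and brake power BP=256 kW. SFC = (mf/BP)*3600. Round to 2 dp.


SFC = (mf / BP) * 3600
Rate = 14.3 / 256 = 0.055859 g/(s*kW)
SFC = 0.055859 * 3600 = 201.09 g/kWh


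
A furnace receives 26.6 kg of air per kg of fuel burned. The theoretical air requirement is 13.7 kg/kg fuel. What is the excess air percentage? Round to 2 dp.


Excess air = actual - stoichiometric = 26.6 - 13.7 = 12.90 kg/kg fuel
Excess air % = (excess / stoich) * 100 = (12.90 / 13.7) * 100 = 94.16%


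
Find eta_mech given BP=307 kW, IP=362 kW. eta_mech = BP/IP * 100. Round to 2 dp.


eta_mech = (BP / IP) * 100
Ratio = 307 / 362 = 0.8481
eta_mech = 0.8481 * 100 = 84.81%


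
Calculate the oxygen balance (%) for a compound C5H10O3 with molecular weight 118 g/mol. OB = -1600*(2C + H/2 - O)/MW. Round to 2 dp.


OB = -1600 * (2C + H/2 - O) / MW
Inner = 2*5 + 10/2 - 3 = 12.00
OB = -1600 * 12.00 / 118 = -162.71%


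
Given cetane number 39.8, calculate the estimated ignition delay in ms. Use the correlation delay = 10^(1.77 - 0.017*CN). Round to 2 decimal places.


delay = 10^(1.77 - 0.017*CN)
Exponent = 1.77 - 0.017*39.8 = 1.0934
delay = 10^1.0934 = 12.40 ms


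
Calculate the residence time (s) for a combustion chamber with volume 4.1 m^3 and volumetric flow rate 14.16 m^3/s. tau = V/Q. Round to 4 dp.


tau = V / Q_flow
tau = 4.1 / 14.16 = 0.2895 s


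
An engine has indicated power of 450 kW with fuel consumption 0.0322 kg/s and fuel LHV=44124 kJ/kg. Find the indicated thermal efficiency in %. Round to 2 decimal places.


eta_ith = (IP / (mf * LHV)) * 100
Denominator = 0.0322 * 44124 = 1420.7928 kW
eta_ith = (450 / 1420.7928) * 100 = 31.67%


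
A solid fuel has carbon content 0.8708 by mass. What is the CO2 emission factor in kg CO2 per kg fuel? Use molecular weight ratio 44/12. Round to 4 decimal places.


EF = C_frac * (M_CO2 / M_C)
EF = 0.8708 * (44/12)
EF = 0.8708 * 3.666667 = 3.1929 kg_CO2/kg_fuel


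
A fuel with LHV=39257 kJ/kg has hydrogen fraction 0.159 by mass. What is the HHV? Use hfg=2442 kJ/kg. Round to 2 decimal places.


HHV = LHV + hfg * 9 * H
Water addition = 2442 * 9 * 0.159 = 3494.502 kJ/kg
HHV = 39257 + 3494.502 = 42751.50 kJ/kg


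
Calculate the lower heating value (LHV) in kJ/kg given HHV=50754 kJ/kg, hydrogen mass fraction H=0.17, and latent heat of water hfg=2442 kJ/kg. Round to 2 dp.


LHV = HHV - hfg * 9 * H
Water correction = 2442 * 9 * 0.17 = 3736.260 kJ/kg
LHV = 50754 - 3736.260 = 47017.74 kJ/kg


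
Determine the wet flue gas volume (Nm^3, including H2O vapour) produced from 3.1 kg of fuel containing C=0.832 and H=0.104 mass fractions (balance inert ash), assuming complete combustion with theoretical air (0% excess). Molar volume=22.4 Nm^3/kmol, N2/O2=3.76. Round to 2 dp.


Per kg fuel: CO2 = (C/12 kmol)*22.4 = (0.832/12)*22.4 = 1.55307 Nm^3
Per kg fuel: H2O = (H/2 kmol)*22.4 = (0.104/2)*22.4 = 1.16480 Nm^3
O2 needed per kg fuel = C/12 + H/4 = 0.832/12 + 0.104/4 = 0.09533333 kmol
Per kg fuel: N2 = O2*3.76*22.4 = 0.09533333*3.76*22.4 = 8.02935 Nm^3
Total per kg = 1.55307 + 1.16480 + 8.02935 = 10.74722 Nm^3
Total = 10.74722 * 3.1 = 33.32 Nm^3


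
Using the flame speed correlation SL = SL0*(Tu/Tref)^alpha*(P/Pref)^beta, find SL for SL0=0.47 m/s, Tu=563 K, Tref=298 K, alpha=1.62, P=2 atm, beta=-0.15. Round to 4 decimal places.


SL = SL0 * (Tu/Tref)^alpha * (P/Pref)^beta
T ratio = 563/298 = 1.88926174
(T ratio)^alpha = 1.88926174^1.62 = 2.802807
(P/Pref)^beta = 2^(-0.15) = 0.901250
SL = 0.47 * 2.802807 * 0.901250 = 1.1872 m/s


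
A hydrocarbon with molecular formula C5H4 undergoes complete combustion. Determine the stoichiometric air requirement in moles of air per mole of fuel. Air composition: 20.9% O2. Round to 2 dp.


Balanced combustion: C5H4 + 6 O2 -> 5 CO2 + 2 H2O
O2 needed = C + H/4 = 5 + 4/4 = 6.00 moles
Air moles = O2 / 0.209 = 6.00 / 0.209 = 28.71 moles air


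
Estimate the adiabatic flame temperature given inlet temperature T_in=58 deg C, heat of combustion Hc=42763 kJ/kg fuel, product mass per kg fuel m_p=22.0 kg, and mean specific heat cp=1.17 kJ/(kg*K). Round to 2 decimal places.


T_ad = T_in + Hc / (m_p * cp)
Denominator = 22.0 * 1.17 = 25.7400
Temperature rise = 42763 / 25.7400 = 1661.34 K
T_ad = 58 + 1661.34 = 1719.34 deg C


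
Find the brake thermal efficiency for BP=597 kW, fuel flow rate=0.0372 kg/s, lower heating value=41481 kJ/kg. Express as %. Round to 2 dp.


eta_BTE = (BP / (mf * LHV)) * 100
Denominator = 0.0372 * 41481 = 1543.0932 kW
eta_BTE = (597 / 1543.0932) * 100 = 38.69%


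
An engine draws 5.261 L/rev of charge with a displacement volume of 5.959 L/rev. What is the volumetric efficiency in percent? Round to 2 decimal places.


eta_v = (V_actual / V_disp) * 100
Ratio = 5.261 / 5.959 = 0.8829
eta_v = 0.8829 * 100 = 88.29%


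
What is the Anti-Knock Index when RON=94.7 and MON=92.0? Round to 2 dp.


AKI = (RON + MON) / 2
AKI = (94.7 + 92.0) / 2
AKI = 186.7 / 2 = 93.35


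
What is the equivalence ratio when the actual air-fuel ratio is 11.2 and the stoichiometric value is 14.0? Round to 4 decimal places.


phi = AFR_stoich / AFR_actual
phi = 14.0 / 11.2 = 1.2500


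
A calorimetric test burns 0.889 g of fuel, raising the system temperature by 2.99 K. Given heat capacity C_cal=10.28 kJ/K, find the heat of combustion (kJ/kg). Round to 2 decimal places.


Hc = C_cal * delta_T / m_fuel
Q_released = 10.28 * 2.99 = 30.7372 kJ
m_fuel = 0.889 g = 0.889/1000 kg = 0.000889 kg
Hc = 30.7372 / 0.000889 = 34575.03 kJ/kg


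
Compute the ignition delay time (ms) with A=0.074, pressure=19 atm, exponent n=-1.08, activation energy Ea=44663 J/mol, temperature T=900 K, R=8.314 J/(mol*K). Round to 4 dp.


tau = A * P^n * exp(Ea/(R*T))
P^n = 19^(-1.08) = 0.04158590
Ea/(R*T) = 44663/(8.314*900) = 5.968915
exp(Ea/(R*T)) = 391.080941
tau = 0.074 * 0.04158590 * 391.080941 = 1.2035 ms


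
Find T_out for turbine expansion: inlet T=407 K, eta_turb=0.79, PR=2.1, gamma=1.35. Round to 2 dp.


T_out = T_in * (1 - eta * (1 - PR^(-(gamma-1)/gamma)))
Exponent = -(1.35-1)/1.35 = -0.25925926
PR^exp = 2.1^(-0.25925926) = 0.82501466
Factor = 1 - 0.79*(1 - 0.82501466) = 0.86176158
T_out = 407 * 0.86176158 = 350.74 K


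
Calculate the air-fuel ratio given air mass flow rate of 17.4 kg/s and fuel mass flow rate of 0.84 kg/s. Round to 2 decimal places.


AFR = m_air / m_fuel
AFR = 17.4 / 0.84 = 20.71


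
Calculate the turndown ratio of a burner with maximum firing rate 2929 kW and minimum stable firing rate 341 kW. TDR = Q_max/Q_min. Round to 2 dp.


TDR = Q_max / Q_min
TDR = 2929 / 341 = 8.59


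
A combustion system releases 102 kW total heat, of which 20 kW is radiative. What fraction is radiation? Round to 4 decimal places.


f_rad = Q_rad / Q_total
f_rad = 20 / 102 = 0.1961


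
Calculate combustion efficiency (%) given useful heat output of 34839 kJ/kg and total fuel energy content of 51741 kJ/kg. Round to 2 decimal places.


Efficiency = (Q_useful / Q_fuel) * 100
Efficiency = (34839 / 51741) * 100
Efficiency = 0.6733 * 100 = 67.33%


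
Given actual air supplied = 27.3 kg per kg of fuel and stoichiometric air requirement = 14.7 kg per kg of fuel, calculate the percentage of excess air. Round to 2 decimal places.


Excess air = actual - stoichiometric = 27.3 - 14.7 = 12.60 kg/kg fuel
Excess air % = (excess / stoich) * 100 = (12.60 / 14.7) * 100 = 85.71%


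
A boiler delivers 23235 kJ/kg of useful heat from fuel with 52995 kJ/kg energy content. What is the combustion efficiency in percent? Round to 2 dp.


Efficiency = (Q_useful / Q_fuel) * 100
Efficiency = (23235 / 52995) * 100
Efficiency = 0.4384 * 100 = 43.84%


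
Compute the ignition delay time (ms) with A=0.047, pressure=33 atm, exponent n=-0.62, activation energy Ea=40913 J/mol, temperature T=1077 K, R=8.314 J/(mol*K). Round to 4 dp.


tau = A * P^n * exp(Ea/(R*T))
P^n = 33^(-0.62) = 0.11442511
Ea/(R*T) = 40913/(8.314*1077) = 4.569152
exp(Ea/(R*T)) = 96.462272
tau = 0.047 * 0.11442511 * 96.462272 = 0.5188 ms


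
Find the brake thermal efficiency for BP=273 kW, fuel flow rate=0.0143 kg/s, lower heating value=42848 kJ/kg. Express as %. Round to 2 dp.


eta_BTE = (BP / (mf * LHV)) * 100
Denominator = 0.0143 * 42848 = 612.7264 kW
eta_BTE = (273 / 612.7264) * 100 = 44.55%


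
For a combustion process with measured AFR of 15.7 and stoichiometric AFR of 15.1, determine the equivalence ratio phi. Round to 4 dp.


phi = AFR_stoich / AFR_actual
phi = 15.1 / 15.7 = 0.9618


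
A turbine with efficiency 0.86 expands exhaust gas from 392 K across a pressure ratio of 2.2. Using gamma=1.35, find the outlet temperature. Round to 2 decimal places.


T_out = T_in * (1 - eta * (1 - PR^(-(gamma-1)/gamma)))
Exponent = -(1.35-1)/1.35 = -0.25925926
PR^exp = 2.2^(-0.25925926) = 0.81512413
Factor = 1 - 0.86*(1 - 0.81512413) = 0.84100675
T_out = 392 * 0.84100675 = 329.67 K


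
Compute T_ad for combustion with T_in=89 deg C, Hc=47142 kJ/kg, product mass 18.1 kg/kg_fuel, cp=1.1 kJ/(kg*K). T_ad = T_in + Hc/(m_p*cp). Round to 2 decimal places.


T_ad = T_in + Hc / (m_p * cp)
Denominator = 18.1 * 1.1 = 19.9100
Temperature rise = 47142 / 19.9100 = 2367.75 K
T_ad = 89 + 2367.75 = 2456.75 deg C


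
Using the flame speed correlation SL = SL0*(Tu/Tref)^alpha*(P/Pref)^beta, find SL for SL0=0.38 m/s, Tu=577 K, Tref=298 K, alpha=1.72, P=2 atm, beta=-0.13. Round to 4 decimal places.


SL = SL0 * (Tu/Tref)^alpha * (P/Pref)^beta
T ratio = 577/298 = 1.93624161
(T ratio)^alpha = 1.93624161^1.72 = 3.115806
(P/Pref)^beta = 2^(-0.13) = 0.913831
SL = 0.38 * 3.115806 * 0.913831 = 1.0820 m/s


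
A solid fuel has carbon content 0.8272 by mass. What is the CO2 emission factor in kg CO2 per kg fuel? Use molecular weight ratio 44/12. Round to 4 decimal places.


EF = C_frac * (M_CO2 / M_C)
EF = 0.8272 * (44/12)
EF = 0.8272 * 3.666667 = 3.0331 kg_CO2/kg_fuel


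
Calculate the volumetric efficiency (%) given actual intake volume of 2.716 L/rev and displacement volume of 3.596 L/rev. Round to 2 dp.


eta_v = (V_actual / V_disp) * 100
Ratio = 2.716 / 3.596 = 0.7553
eta_v = 0.7553 * 100 = 75.53%


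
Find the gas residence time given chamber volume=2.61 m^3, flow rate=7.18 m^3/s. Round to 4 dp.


tau = V / Q_flow
tau = 2.61 / 7.18 = 0.3635 s


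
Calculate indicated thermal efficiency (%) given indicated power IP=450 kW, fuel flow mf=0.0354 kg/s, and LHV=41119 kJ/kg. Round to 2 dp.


eta_ith = (IP / (mf * LHV)) * 100
Denominator = 0.0354 * 41119 = 1455.6126 kW
eta_ith = (450 / 1455.6126) * 100 = 30.91%


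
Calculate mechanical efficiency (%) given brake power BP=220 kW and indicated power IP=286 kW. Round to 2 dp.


eta_mech = (BP / IP) * 100
Ratio = 220 / 286 = 0.7692
eta_mech = 0.7692 * 100 = 76.92%


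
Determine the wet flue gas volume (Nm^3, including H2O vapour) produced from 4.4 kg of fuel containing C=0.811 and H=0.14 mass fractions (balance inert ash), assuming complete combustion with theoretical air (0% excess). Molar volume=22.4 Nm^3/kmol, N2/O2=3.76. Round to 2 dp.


Per kg fuel: CO2 = (C/12 kmol)*22.4 = (0.811/12)*22.4 = 1.51387 Nm^3
Per kg fuel: H2O = (H/2 kmol)*22.4 = (0.14/2)*22.4 = 1.56800 Nm^3
O2 needed per kg fuel = C/12 + H/4 = 0.811/12 + 0.14/4 = 0.10258333 kmol
Per kg fuel: N2 = O2*3.76*22.4 = 0.10258333*3.76*22.4 = 8.63998 Nm^3
Total per kg = 1.51387 + 1.56800 + 8.63998 = 11.72185 Nm^3
Total = 11.72185 * 4.4 = 51.58 Nm^3


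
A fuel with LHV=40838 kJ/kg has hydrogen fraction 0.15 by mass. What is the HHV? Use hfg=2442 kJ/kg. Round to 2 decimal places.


HHV = LHV + hfg * 9 * H
Water addition = 2442 * 9 * 0.15 = 3296.700 kJ/kg
HHV = 40838 + 3296.700 = 44134.70 kJ/kg


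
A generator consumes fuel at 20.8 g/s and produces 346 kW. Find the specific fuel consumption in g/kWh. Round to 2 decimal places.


SFC = (mf / BP) * 3600
Rate = 20.8 / 346 = 0.060116 g/(s*kW)
SFC = 0.060116 * 3600 = 216.42 g/kWh


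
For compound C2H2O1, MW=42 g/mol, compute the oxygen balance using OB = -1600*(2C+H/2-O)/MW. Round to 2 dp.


OB = -1600 * (2C + H/2 - O) / MW
Inner = 2*2 + 2/2 - 1 = 4.00
OB = -1600 * 4.00 / 42 = -152.38%


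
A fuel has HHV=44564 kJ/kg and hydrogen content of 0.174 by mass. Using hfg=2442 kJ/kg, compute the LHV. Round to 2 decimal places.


LHV = HHV - hfg * 9 * H
Water correction = 2442 * 9 * 0.174 = 3824.172 kJ/kg
LHV = 44564 - 3824.172 = 40739.83 kJ/kg


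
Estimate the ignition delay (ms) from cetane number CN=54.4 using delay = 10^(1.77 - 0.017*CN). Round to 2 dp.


delay = 10^(1.77 - 0.017*CN)
Exponent = 1.77 - 0.017*54.4 = 0.8452
delay = 10^0.8452 = 7.00 ms


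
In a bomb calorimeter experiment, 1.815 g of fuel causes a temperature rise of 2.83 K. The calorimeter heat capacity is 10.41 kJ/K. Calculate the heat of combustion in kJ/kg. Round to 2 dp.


Hc = C_cal * delta_T / m_fuel
Q_released = 10.41 * 2.83 = 29.4603 kJ
m_fuel = 1.815 g = 1.815/1000 kg = 0.001815 kg
Hc = 29.4603 / 0.001815 = 16231.57 kJ/kg


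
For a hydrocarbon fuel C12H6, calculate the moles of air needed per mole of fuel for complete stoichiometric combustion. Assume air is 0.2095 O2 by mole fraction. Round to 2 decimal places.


Balanced combustion: C12H6 + 13.5 O2 -> 12 CO2 + 3 H2O
O2 needed = C + H/4 = 12 + 6/4 = 13.50 moles
Air moles = O2 / 0.2095 = 13.50 / 0.2095 = 64.44 moles air


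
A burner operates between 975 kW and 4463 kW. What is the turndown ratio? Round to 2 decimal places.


TDR = Q_max / Q_min
TDR = 4463 / 975 = 4.58


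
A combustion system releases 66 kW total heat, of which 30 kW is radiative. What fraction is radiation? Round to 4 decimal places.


f_rad = Q_rad / Q_total
f_rad = 30 / 66 = 0.4545


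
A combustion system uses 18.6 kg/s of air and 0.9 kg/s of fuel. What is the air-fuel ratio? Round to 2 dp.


AFR = m_air / m_fuel
AFR = 18.6 / 0.9 = 20.67


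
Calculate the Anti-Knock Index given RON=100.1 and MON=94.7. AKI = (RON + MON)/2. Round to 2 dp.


AKI = (RON + MON) / 2
AKI = (100.1 + 94.7) / 2
AKI = 194.8 / 2 = 97.40


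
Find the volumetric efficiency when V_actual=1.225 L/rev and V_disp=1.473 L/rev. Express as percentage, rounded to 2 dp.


eta_v = (V_actual / V_disp) * 100
Ratio = 1.225 / 1.473 = 0.8316
eta_v = 0.8316 * 100 = 83.16%


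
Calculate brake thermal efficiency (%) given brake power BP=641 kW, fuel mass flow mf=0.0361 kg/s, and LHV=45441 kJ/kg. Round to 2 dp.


eta_BTE = (BP / (mf * LHV)) * 100
Denominator = 0.0361 * 45441 = 1640.4201 kW
eta_BTE = (641 / 1640.4201) * 100 = 39.08%


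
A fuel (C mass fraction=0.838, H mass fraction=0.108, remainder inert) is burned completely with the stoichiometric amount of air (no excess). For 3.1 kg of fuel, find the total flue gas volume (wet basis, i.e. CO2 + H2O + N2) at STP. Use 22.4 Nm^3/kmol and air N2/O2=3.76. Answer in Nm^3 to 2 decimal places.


Per kg fuel: CO2 = (C/12 kmol)*22.4 = (0.838/12)*22.4 = 1.56427 Nm^3
Per kg fuel: H2O = (H/2 kmol)*22.4 = (0.108/2)*22.4 = 1.20960 Nm^3
O2 needed per kg fuel = C/12 + H/4 = 0.838/12 + 0.108/4 = 0.09683333 kmol
Per kg fuel: N2 = O2*3.76*22.4 = 0.09683333*3.76*22.4 = 8.15569 Nm^3
Total per kg = 1.56427 + 1.20960 + 8.15569 = 10.92956 Nm^3
Total = 10.92956 * 3.1 = 33.88 Nm^3


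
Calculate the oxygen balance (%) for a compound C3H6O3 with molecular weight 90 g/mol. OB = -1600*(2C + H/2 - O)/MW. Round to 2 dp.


OB = -1600 * (2C + H/2 - O) / MW
Inner = 2*3 + 6/2 - 3 = 6.00
OB = -1600 * 6.00 / 90 = -106.67%


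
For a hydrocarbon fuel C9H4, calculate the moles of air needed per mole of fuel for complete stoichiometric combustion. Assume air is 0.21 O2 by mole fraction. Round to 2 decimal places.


Balanced combustion: C9H4 + 10 O2 -> 9 CO2 + 2 H2O
O2 needed = C + H/4 = 9 + 4/4 = 10.00 moles
Air moles = O2 / 0.21 = 10.00 / 0.21 = 47.62 moles air


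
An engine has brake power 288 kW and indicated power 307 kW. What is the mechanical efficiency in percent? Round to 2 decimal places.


eta_mech = (BP / IP) * 100
Ratio = 288 / 307 = 0.9381
eta_mech = 0.9381 * 100 = 93.81%


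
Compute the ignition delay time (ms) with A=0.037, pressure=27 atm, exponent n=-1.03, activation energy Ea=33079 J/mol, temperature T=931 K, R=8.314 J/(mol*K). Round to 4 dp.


tau = A * P^n * exp(Ea/(R*T))
P^n = 27^(-1.03) = 0.03355022
Ea/(R*T) = 33079/(8.314*931) = 4.273588
exp(Ea/(R*T)) = 71.778730
tau = 0.037 * 0.03355022 * 71.778730 = 0.0891 ms


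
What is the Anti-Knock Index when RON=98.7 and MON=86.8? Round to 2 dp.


AKI = (RON + MON) / 2
AKI = (98.7 + 86.8) / 2
AKI = 185.5 / 2 = 92.75


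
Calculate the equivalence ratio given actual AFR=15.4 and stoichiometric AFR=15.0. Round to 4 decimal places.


phi = AFR_stoich / AFR_actual
phi = 15.0 / 15.4 = 0.9740


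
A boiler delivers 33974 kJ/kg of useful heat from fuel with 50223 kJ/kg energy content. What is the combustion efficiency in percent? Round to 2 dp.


Efficiency = (Q_useful / Q_fuel) * 100
Efficiency = (33974 / 50223) * 100
Efficiency = 0.6765 * 100 = 67.65%


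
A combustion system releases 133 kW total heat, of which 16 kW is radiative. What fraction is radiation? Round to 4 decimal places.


f_rad = Q_rad / Q_total
f_rad = 16 / 133 = 0.1203


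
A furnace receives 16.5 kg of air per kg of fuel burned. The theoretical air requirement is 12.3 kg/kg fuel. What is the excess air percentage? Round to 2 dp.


Excess air = actual - stoichiometric = 16.5 - 12.3 = 4.20 kg/kg fuel
Excess air % = (excess / stoich) * 100 = (4.20 / 12.3) * 100 = 34.15%


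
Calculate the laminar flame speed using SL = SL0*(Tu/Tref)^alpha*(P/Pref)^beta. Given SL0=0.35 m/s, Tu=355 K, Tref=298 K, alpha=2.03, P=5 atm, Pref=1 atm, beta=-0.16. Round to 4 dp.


SL = SL0 * (Tu/Tref)^alpha * (P/Pref)^beta
T ratio = 355/298 = 1.19127517
(T ratio)^alpha = 1.19127517^2.03 = 1.426608
(P/Pref)^beta = 5^(-0.16) = 0.772974
SL = 0.35 * 1.426608 * 0.772974 = 0.3860 m/s


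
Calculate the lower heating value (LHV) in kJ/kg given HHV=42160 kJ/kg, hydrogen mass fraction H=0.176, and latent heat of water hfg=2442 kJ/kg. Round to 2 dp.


LHV = HHV - hfg * 9 * H
Water correction = 2442 * 9 * 0.176 = 3868.128 kJ/kg
LHV = 42160 - 3868.128 = 38291.87 kJ/kg


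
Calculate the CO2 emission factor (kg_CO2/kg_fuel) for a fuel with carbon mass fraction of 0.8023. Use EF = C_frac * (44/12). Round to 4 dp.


EF = C_frac * (M_CO2 / M_C)
EF = 0.8023 * (44/12)
EF = 0.8023 * 3.666667 = 2.9418 kg_CO2/kg_fuel


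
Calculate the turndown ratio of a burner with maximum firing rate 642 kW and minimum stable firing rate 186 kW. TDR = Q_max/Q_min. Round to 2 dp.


TDR = Q_max / Q_min
TDR = 642 / 186 = 3.45


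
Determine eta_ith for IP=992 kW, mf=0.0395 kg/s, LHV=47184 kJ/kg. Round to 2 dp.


eta_ith = (IP / (mf * LHV)) * 100
Denominator = 0.0395 * 47184 = 1863.7680 kW
eta_ith = (992 / 1863.7680) * 100 = 53.23%


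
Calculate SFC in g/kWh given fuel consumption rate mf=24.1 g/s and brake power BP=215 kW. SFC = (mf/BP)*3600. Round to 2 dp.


SFC = (mf / BP) * 3600
Rate = 24.1 / 215 = 0.112093 g/(s*kW)
SFC = 0.112093 * 3600 = 403.53 g/kWh


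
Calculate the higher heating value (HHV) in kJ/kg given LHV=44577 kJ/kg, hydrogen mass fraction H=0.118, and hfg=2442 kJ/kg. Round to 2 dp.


HHV = LHV + hfg * 9 * H
Water addition = 2442 * 9 * 0.118 = 2593.404 kJ/kg
HHV = 44577 + 2593.404 = 47170.40 kJ/kg


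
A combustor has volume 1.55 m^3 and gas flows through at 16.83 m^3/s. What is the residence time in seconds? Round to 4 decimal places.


tau = V / Q_flow
tau = 1.55 / 16.83 = 0.0921 s


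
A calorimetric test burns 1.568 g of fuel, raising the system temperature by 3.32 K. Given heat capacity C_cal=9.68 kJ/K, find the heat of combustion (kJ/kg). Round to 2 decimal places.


Hc = C_cal * delta_T / m_fuel
Q_released = 9.68 * 3.32 = 32.1376 kJ
m_fuel = 1.568 g = 1.568/1000 kg = 0.001568 kg
Hc = 32.1376 / 0.001568 = 20495.92 kJ/kg


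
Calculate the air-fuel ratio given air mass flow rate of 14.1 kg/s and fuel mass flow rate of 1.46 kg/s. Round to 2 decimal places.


AFR = m_air / m_fuel
AFR = 14.1 / 1.46 = 9.66


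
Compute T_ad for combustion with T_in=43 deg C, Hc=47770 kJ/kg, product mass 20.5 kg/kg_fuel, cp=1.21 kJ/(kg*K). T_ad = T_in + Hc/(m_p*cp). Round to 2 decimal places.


T_ad = T_in + Hc / (m_p * cp)
Denominator = 20.5 * 1.21 = 24.8050
Temperature rise = 47770 / 24.8050 = 1925.82 K
T_ad = 43 + 1925.82 = 1968.82 deg C


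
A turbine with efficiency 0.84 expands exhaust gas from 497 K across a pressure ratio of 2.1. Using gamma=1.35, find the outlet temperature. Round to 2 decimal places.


T_out = T_in * (1 - eta * (1 - PR^(-(gamma-1)/gamma)))
Exponent = -(1.35-1)/1.35 = -0.25925926
PR^exp = 2.1^(-0.25925926) = 0.82501466
Factor = 1 - 0.84*(1 - 0.82501466) = 0.85301231
T_out = 497 * 0.85301231 = 423.95 K


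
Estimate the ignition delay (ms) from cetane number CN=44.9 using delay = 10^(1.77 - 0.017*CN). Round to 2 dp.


delay = 10^(1.77 - 0.017*CN)
Exponent = 1.77 - 0.017*44.9 = 1.0067
delay = 10^1.0067 = 10.16 ms


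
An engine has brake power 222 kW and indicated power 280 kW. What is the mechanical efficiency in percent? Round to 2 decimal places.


eta_mech = (BP / IP) * 100
Ratio = 222 / 280 = 0.7929
eta_mech = 0.7929 * 100 = 79.29%


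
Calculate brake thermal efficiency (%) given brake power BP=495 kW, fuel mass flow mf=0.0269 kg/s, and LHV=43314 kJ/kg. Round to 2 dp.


eta_BTE = (BP / (mf * LHV)) * 100
Denominator = 0.0269 * 43314 = 1165.1466 kW
eta_BTE = (495 / 1165.1466) * 100 = 42.48%


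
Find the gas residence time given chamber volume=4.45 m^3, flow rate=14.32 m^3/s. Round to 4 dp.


tau = V / Q_flow
tau = 4.45 / 14.32 = 0.3108 s


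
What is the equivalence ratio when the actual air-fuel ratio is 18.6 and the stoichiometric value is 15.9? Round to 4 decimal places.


phi = AFR_stoich / AFR_actual
phi = 15.9 / 18.6 = 0.8548


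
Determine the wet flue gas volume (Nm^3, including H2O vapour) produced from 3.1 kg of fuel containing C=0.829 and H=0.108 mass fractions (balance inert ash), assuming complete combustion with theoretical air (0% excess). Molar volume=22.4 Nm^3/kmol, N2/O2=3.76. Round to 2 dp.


Per kg fuel: CO2 = (C/12 kmol)*22.4 = (0.829/12)*22.4 = 1.54747 Nm^3
Per kg fuel: H2O = (H/2 kmol)*22.4 = (0.108/2)*22.4 = 1.20960 Nm^3
O2 needed per kg fuel = C/12 + H/4 = 0.829/12 + 0.108/4 = 0.09608333 kmol
Per kg fuel: N2 = O2*3.76*22.4 = 0.09608333*3.76*22.4 = 8.09252 Nm^3
Total per kg = 1.54747 + 1.20960 + 8.09252 = 10.84959 Nm^3
Total = 10.84959 * 3.1 = 33.63 Nm^3


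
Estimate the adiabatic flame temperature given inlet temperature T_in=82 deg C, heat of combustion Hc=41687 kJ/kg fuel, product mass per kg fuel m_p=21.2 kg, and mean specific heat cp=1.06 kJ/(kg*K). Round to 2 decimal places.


T_ad = T_in + Hc / (m_p * cp)
Denominator = 21.2 * 1.06 = 22.4720
Temperature rise = 41687 / 22.4720 = 1855.06 K
T_ad = 82 + 1855.06 = 1937.06 deg C


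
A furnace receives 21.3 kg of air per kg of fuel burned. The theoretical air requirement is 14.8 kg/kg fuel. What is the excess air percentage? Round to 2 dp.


Excess air = actual - stoichiometric = 21.3 - 14.8 = 6.50 kg/kg fuel
Excess air % = (excess / stoich) * 100 = (6.50 / 14.8) * 100 = 43.92%


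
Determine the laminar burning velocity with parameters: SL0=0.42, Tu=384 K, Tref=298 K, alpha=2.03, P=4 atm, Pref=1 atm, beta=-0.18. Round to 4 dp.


SL = SL0 * (Tu/Tref)^alpha * (P/Pref)^beta
T ratio = 384/298 = 1.28859060
(T ratio)^alpha = 1.28859060^2.03 = 1.673144
(P/Pref)^beta = 4^(-0.18) = 0.779165
SL = 0.42 * 1.673144 * 0.779165 = 0.5475 m/s


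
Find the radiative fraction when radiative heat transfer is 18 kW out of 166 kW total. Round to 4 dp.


f_rad = Q_rad / Q_total
f_rad = 18 / 166 = 0.1084


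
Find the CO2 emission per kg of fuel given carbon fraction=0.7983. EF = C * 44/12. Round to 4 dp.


EF = C_frac * (M_CO2 / M_C)
EF = 0.7983 * (44/12)
EF = 0.7983 * 3.666667 = 2.9271 kg_CO2/kg_fuel


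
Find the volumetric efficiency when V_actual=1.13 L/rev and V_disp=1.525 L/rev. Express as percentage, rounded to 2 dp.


eta_v = (V_actual / V_disp) * 100
Ratio = 1.13 / 1.525 = 0.7410
eta_v = 0.7410 * 100 = 74.10%


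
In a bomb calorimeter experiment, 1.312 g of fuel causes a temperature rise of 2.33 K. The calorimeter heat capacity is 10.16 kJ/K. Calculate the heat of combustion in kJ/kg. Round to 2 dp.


Hc = C_cal * delta_T / m_fuel
Q_released = 10.16 * 2.33 = 23.6728 kJ
m_fuel = 1.312 g = 1.312/1000 kg = 0.001312 kg
Hc = 23.6728 / 0.001312 = 18043.29 kJ/kg


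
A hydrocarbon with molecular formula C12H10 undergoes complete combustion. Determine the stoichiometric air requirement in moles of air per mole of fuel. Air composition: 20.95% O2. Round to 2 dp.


Balanced combustion: C12H10 + 14.5 O2 -> 12 CO2 + 5 H2O
O2 needed = C + H/4 = 12 + 10/4 = 14.50 moles
Air moles = O2 / 0.2095 = 14.50 / 0.2095 = 69.21 moles air


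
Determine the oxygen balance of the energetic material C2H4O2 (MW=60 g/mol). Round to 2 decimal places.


OB = -1600 * (2C + H/2 - O) / MW
Inner = 2*2 + 4/2 - 2 = 4.00
OB = -1600 * 4.00 / 60 = -106.67%


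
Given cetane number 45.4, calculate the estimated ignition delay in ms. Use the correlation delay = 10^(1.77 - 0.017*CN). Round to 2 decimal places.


delay = 10^(1.77 - 0.017*CN)
Exponent = 1.77 - 0.017*45.4 = 0.9982
delay = 10^0.9982 = 9.96 ms


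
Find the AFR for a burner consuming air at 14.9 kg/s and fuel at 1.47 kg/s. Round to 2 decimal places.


AFR = m_air / m_fuel
AFR = 14.9 / 1.47 = 10.14


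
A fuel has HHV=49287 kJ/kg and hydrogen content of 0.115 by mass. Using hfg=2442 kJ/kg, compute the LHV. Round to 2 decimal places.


LHV = HHV - hfg * 9 * H
Water correction = 2442 * 9 * 0.115 = 2527.470 kJ/kg
LHV = 49287 - 2527.470 = 46759.53 kJ/kg


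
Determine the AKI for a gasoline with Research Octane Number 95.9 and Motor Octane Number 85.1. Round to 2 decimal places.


AKI = (RON + MON) / 2
AKI = (95.9 + 85.1) / 2
AKI = 181.0 / 2 = 90.50


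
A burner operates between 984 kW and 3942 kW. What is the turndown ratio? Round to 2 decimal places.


TDR = Q_max / Q_min
TDR = 3942 / 984 = 4.01


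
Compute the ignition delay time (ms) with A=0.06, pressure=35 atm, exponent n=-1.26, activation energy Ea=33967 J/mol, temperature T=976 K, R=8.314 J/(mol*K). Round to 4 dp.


tau = A * P^n * exp(Ea/(R*T))
P^n = 35^(-1.26) = 0.01133638
Ea/(R*T) = 33967/(8.314*976) = 4.185982
exp(Ea/(R*T)) = 65.758042
tau = 0.06 * 0.01133638 * 65.758042 = 0.0447 ms


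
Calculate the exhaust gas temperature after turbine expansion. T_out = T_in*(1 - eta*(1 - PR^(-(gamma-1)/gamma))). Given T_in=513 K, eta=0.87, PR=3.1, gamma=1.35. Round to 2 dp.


T_out = T_in * (1 - eta * (1 - PR^(-(gamma-1)/gamma)))
Exponent = -(1.35-1)/1.35 = -0.25925926
PR^exp = 3.1^(-0.25925926) = 0.74577862
Factor = 1 - 0.87*(1 - 0.74577862) = 0.77882740
T_out = 513 * 0.77882740 = 399.54 K


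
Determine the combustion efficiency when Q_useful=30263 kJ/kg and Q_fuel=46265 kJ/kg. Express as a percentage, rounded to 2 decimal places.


Efficiency = (Q_useful / Q_fuel) * 100
Efficiency = (30263 / 46265) * 100
Efficiency = 0.6541 * 100 = 65.41%


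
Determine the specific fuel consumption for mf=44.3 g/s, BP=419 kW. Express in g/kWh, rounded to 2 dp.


SFC = (mf / BP) * 3600
Rate = 44.3 / 419 = 0.105728 g/(s*kW)
SFC = 0.105728 * 3600 = 380.62 g/kWh


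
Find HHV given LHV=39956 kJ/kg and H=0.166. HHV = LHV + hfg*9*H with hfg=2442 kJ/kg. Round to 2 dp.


HHV = LHV + hfg * 9 * H
Water addition = 2442 * 9 * 0.166 = 3648.348 kJ/kg
HHV = 39956 + 3648.348 = 43604.35 kJ/kg


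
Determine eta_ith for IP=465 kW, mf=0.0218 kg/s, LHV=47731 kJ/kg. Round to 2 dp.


eta_ith = (IP / (mf * LHV)) * 100
Denominator = 0.0218 * 47731 = 1040.5358 kW
eta_ith = (465 / 1040.5358) * 100 = 44.69%


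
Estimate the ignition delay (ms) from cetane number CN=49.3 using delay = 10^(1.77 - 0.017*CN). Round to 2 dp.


delay = 10^(1.77 - 0.017*CN)
Exponent = 1.77 - 0.017*49.3 = 0.9319
delay = 10^0.9319 = 8.55 ms


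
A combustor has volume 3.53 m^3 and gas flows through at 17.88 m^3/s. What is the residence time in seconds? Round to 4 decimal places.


tau = V / Q_flow
tau = 3.53 / 17.88 = 0.1974 s


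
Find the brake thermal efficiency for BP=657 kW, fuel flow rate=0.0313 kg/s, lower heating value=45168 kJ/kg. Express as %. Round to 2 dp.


eta_BTE = (BP / (mf * LHV)) * 100
Denominator = 0.0313 * 45168 = 1413.7584 kW
eta_BTE = (657 / 1413.7584) * 100 = 46.47%


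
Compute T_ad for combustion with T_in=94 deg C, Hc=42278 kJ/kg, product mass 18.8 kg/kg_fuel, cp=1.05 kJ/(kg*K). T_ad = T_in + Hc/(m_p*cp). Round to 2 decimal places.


T_ad = T_in + Hc / (m_p * cp)
Denominator = 18.8 * 1.05 = 19.7400
Temperature rise = 42278 / 19.7400 = 2141.74 K
T_ad = 94 + 2141.74 = 2235.74 deg C


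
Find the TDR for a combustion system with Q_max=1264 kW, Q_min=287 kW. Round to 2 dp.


TDR = Q_max / Q_min
TDR = 1264 / 287 = 4.40


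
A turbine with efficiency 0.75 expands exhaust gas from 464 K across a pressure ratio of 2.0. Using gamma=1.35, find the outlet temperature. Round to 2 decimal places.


T_out = T_in * (1 - eta * (1 - PR^(-(gamma-1)/gamma)))
Exponent = -(1.35-1)/1.35 = -0.25925926
PR^exp = 2.0^(-0.25925926) = 0.83551680
Factor = 1 - 0.75*(1 - 0.83551680) = 0.87663760
T_out = 464 * 0.87663760 = 406.76 K


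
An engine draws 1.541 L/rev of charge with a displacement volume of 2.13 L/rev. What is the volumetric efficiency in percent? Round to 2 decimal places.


eta_v = (V_actual / V_disp) * 100
Ratio = 1.541 / 2.13 = 0.7235
eta_v = 0.7235 * 100 = 72.35%


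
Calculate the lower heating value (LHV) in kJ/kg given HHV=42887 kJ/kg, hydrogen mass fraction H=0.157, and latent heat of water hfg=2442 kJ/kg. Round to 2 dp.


LHV = HHV - hfg * 9 * H
Water correction = 2442 * 9 * 0.157 = 3450.546 kJ/kg
LHV = 42887 - 3450.546 = 39436.45 kJ/kg


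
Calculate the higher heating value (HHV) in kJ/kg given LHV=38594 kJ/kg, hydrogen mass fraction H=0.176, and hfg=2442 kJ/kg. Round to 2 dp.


HHV = LHV + hfg * 9 * H
Water addition = 2442 * 9 * 0.176 = 3868.128 kJ/kg
HHV = 38594 + 3868.128 = 42462.13 kJ/kg


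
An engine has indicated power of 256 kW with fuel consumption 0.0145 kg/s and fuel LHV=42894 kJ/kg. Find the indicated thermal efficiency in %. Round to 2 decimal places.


eta_ith = (IP / (mf * LHV)) * 100
Denominator = 0.0145 * 42894 = 621.9630 kW
eta_ith = (256 / 621.9630) * 100 = 41.16%


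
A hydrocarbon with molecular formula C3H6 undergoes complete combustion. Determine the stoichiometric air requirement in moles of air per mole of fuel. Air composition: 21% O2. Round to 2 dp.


Balanced combustion: C3H6 + 4.5 O2 -> 3 CO2 + 3 H2O
O2 needed = C + H/4 = 3 + 6/4 = 4.50 moles
Air moles = O2 / 0.21 = 4.50 / 0.21 = 21.43 moles air


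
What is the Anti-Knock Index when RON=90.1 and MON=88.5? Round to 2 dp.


AKI = (RON + MON) / 2
AKI = (90.1 + 88.5) / 2
AKI = 178.6 / 2 = 89.30


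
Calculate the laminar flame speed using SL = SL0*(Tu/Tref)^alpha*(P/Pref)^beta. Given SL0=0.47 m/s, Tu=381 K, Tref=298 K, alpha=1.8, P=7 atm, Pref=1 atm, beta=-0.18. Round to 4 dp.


SL = SL0 * (Tu/Tref)^alpha * (P/Pref)^beta
T ratio = 381/298 = 1.27852349
(T ratio)^alpha = 1.27852349^1.8 = 1.556237
(P/Pref)^beta = 7^(-0.18) = 0.704502
SL = 0.47 * 1.556237 * 0.704502 = 0.5153 m/s


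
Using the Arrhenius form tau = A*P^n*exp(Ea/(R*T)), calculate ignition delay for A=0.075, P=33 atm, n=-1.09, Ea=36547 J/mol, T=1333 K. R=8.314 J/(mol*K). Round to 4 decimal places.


tau = A * P^n * exp(Ea/(R*T))
P^n = 33^(-1.09) = 0.02212177
Ea/(R*T) = 36547/(8.314*1333) = 3.297703
exp(Ea/(R*T)) = 27.050438
tau = 0.075 * 0.02212177 * 27.050438 = 0.0449 ms


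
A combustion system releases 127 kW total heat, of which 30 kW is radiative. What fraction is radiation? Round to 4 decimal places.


f_rad = Q_rad / Q_total
f_rad = 30 / 127 = 0.2362


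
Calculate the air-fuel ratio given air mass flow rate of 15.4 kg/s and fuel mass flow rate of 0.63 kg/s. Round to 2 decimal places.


AFR = m_air / m_fuel
AFR = 15.4 / 0.63 = 24.44


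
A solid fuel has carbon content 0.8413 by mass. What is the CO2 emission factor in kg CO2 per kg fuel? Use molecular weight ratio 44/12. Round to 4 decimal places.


EF = C_frac * (M_CO2 / M_C)
EF = 0.8413 * (44/12)
EF = 0.8413 * 3.666667 = 3.0848 kg_CO2/kg_fuel


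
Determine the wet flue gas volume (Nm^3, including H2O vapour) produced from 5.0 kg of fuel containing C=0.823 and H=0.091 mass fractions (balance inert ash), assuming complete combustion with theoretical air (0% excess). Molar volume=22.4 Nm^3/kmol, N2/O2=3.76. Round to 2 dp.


Per kg fuel: CO2 = (C/12 kmol)*22.4 = (0.823/12)*22.4 = 1.53627 Nm^3
Per kg fuel: H2O = (H/2 kmol)*22.4 = (0.091/2)*22.4 = 1.01920 Nm^3
O2 needed per kg fuel = C/12 + H/4 = 0.823/12 + 0.091/4 = 0.09133333 kmol
Per kg fuel: N2 = O2*3.76*22.4 = 0.09133333*3.76*22.4 = 7.69246 Nm^3
Total per kg = 1.53627 + 1.01920 + 7.69246 = 10.24793 Nm^3
Total = 10.24793 * 5.0 = 51.24 Nm^3


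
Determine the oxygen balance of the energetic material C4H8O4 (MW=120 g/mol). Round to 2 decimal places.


OB = -1600 * (2C + H/2 - O) / MW
Inner = 2*4 + 8/2 - 4 = 8.00
OB = -1600 * 8.00 / 120 = -106.67%


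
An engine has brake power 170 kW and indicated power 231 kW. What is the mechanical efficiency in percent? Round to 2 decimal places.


eta_mech = (BP / IP) * 100
Ratio = 170 / 231 = 0.7359
eta_mech = 0.7359 * 100 = 73.59%
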